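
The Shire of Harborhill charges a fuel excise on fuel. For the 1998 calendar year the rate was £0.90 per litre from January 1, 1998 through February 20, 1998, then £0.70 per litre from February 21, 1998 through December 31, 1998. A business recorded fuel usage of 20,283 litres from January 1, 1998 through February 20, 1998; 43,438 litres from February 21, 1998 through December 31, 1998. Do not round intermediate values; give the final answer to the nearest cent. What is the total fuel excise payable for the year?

January 1 – February 20, 1998: 20,283 litres at £0.90/litre → £18,254.70
February 21 – December 31, 1998: 43,438 litres at £0.70/litre → £30,406.60

£48,661.30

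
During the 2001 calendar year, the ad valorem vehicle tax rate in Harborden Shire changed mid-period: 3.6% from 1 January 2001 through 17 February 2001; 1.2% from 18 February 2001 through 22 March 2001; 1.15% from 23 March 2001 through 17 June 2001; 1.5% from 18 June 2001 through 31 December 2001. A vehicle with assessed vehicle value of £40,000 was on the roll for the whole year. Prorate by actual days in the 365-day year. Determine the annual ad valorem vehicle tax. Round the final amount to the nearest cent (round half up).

£666.25

1 January – 17 February 2001: 48 days at 3.6% → £40,000 × 3.6% × 48/365 = £189.3699
18 February – 22 March 2001: 33 days at 1.2% → £40,000 × 1.2% × 33/365 = £43.3973
23 March – 17 June 2001: 87 days at 1.15% → £40,000 × 1.15% × 87/365 = £109.6438
18 June – 31 December 2001: 197 days at 1.5% → £40,000 × 1.5% × 197/365 = £323.8356
Total = £666.2466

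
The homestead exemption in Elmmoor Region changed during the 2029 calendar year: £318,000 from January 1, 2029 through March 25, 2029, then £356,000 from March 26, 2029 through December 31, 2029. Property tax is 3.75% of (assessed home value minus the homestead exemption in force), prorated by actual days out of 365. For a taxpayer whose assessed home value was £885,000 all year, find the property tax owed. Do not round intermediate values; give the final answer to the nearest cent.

January 1 – March 25, 2029: 84 days, exemption £318,000 → (£885,000 − £318,000) × 3.75% × 84/365 = £4,893.2877
March 26 – December 31, 2029: 281 days, exemption £356,000 → (£885,000 − £356,000) × 3.75% × 281/365 = £15,272.1575
Total = £20,165.4452

£20,165.45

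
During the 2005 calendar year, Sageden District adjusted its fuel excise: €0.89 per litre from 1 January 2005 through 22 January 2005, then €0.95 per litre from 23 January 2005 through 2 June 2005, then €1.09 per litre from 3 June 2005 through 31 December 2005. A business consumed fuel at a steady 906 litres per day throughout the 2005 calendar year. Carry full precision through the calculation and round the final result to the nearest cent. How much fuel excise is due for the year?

€339,849.66

1 January – 22 January 2005: 22 days × 906 litres/day = 19,932 litres at €0.89/litre → €17,739.48
23 January – 2 June 2005: 131 days × 906 litres/day = 118,686 litres at €0.95/litre → €112,751.70
3 June – 31 December 2005: 212 days × 906 litres/day = 192,072 litres at €1.09/litre → €209,358.48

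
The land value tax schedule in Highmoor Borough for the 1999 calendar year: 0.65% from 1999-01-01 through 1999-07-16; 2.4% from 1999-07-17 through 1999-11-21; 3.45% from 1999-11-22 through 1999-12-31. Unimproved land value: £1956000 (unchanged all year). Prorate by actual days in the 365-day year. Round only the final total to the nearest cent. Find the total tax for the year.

£30719.92

1999-01-01 to 1999-07-16: 197 days at 0.65% → £1956000 × 0.65% × 197/365 = £6862.0767
1999-07-17 to 1999-11-21: 128 days at 2.4% → £1956000 × 2.4% × 128/365 = £16462.5534
1999-11-22 to 1999-12-31: 40 days at 3.45% → £1956000 × 3.45% × 40/365 = £7395.2877
Total = £30719.9178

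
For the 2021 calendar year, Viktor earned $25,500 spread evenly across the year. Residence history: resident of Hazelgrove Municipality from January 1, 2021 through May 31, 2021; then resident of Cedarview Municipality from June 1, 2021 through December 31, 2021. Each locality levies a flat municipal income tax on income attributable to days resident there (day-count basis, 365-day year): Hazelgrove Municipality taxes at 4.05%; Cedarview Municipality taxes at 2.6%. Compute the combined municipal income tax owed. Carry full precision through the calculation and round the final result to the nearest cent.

Hazelgrove Municipality, January 1 – May 31, 2021: 151 days → $25,500 × 4.05% × 151/365 = $427.2473
Cedarview Municipality, June 1 – December 31, 2021: 214 days → $25,500 × 2.6% × 214/365 = $388.7178
Total = $815.9651

$815.97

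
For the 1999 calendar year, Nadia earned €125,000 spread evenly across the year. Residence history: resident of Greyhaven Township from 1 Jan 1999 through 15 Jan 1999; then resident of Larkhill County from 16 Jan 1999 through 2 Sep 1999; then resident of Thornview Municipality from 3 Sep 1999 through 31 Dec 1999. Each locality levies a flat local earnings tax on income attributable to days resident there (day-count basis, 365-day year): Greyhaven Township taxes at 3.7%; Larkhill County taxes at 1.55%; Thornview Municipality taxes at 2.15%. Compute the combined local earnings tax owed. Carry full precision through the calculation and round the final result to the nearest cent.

Greyhaven Township, 1 Jan – 15 Jan 1999: 15 days → €125,000 × 3.7% × 15/365 = €190.0685
Larkhill County, 16 Jan – 2 Sep 1999: 230 days → €125,000 × 1.55% × 230/365 = €1,220.8904
Thornview Municipality, 3 Sep – 31 Dec 1999: 120 days → €125,000 × 2.15% × 120/365 = €883.5616
Total = €2,294.5205

€2,294.52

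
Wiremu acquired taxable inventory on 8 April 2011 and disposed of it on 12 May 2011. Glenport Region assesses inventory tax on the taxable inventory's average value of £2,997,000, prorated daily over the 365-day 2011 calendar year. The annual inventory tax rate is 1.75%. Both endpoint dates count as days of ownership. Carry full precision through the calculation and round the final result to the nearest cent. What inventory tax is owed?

Days held (8 April – 12 May 2011): 35 out of 365
Tax = £2,997,000 × 1.75% × 35/365 = £5,029.2123

£5,029.21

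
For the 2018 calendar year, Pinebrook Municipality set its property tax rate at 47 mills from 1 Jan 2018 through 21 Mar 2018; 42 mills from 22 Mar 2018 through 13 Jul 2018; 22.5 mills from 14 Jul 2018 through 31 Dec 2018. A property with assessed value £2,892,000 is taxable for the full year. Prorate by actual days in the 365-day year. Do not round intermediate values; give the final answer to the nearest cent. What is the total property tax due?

£98,213.11

1 Jan – 21 Mar 2018: 80 days at 47 mills → £2,892,000 × 4.7% × 80/365 = £29,791.5616
22 Mar – 13 Jul 2018: 114 days at 42 mills → £2,892,000 × 4.2% × 114/365 = £37,936.7014
14 Jul – 31 Dec 2018: 171 days at 22.5 mills → £2,892,000 × 2.25% × 171/365 = £30,484.8493
Total = £98,213.1123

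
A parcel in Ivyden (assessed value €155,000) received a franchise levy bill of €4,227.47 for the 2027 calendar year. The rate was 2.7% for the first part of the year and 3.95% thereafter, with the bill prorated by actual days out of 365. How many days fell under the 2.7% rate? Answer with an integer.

357 days

Let d = days at the first rate; then 365 − d days at the second rate.
€155,000 × [2.7%·d + 3.95%·(365−d)] / 365 = €4,227.47
Solving gives d = 357, so the new rate took effect on December 24, 2027.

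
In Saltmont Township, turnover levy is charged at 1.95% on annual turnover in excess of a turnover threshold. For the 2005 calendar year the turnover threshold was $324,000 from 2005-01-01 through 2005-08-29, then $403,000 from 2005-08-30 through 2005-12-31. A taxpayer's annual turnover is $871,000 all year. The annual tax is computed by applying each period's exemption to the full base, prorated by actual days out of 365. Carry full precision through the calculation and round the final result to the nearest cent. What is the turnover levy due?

$10,143.15

2005-01-01 to 2005-08-29: 241 days, exemption $324,000 → ($871,000 − $324,000) × 1.95% × 241/365 = $7,042.8123
2005-08-30 to 2005-12-31: 124 days, exemption $403,000 → ($871,000 − $403,000) × 1.95% × 124/365 = $3,100.3397
Total = $10,143.1521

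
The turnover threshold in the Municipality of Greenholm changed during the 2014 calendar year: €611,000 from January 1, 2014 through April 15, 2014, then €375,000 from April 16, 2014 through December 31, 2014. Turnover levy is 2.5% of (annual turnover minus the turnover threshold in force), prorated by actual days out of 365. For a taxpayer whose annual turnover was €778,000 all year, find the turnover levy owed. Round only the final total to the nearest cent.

€8,377.74

January 1 – April 15, 2014: 105 days, exemption €611,000 → (€778,000 − €611,000) × 2.5% × 105/365 = €1,201.0274
April 16 – December 31, 2014: 260 days, exemption €375,000 → (€778,000 − €375,000) × 2.5% × 260/365 = €7,176.7123
Total = €8,377.7397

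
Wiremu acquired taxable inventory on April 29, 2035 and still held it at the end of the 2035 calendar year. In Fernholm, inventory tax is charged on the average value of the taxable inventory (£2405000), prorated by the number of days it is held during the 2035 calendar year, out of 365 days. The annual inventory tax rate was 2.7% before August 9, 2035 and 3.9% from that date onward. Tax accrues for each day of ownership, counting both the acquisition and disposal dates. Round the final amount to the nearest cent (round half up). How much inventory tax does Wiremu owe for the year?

£55407.25

April 29 – August 8, 2035: 102 days at 2.7% → £2405000 × 2.7% × 102/365 = £18146.2192
August 9 – December 31, 2035: 145 days at 3.9% → £2405000 × 3.9% × 145/365 = £37261.0274
Total = £55407.2466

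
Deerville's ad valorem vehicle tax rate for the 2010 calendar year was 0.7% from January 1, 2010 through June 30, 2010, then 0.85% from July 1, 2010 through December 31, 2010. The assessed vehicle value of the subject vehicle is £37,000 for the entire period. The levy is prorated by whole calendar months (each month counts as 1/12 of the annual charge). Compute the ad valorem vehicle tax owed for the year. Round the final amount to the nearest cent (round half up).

£286.75

January 1 – June 30, 2010: 6 months at 0.7% → £37,000 × 0.7% × 6/12 = £129.5000
July 1 – December 31, 2010: 6 months at 0.85% → £37,000 × 0.85% × 6/12 = £157.2500
Total = £286.7500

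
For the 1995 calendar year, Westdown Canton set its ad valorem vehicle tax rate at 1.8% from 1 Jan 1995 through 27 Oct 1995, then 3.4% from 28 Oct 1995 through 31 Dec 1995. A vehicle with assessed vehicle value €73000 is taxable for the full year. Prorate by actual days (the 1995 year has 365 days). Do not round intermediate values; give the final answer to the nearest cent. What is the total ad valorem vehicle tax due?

€1522.00

1 Jan – 27 Oct 1995: 300 days at 1.8% → €73000 × 1.8% × 300/365 = €1080.0000
28 Oct – 31 Dec 1995: 65 days at 3.4% → €73000 × 3.4% × 65/365 = €442.0000
Total = €1522.0000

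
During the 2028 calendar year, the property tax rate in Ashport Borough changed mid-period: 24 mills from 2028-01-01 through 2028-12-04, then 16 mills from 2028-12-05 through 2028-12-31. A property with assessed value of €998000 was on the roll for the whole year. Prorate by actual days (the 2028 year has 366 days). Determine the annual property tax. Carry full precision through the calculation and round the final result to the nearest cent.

2028-01-01 to 2028-12-04: 339 days at 24 mills → €998000 × 2.4% × 339/366 = €22185.0492
2028-12-05 to 2028-12-31: 27 days at 16 mills → €998000 × 1.6% × 27/366 = €1177.9672
Total = €23363.0164

€23363.02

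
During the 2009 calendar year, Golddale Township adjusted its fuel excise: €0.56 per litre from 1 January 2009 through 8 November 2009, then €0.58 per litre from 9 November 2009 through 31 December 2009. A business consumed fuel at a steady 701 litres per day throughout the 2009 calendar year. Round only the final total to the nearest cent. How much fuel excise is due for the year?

1 January – 8 November 2009: 312 days × 701 litres/day = 218,712 litres at €0.56/litre → €122478.72
9 November – 31 December 2009: 53 days × 701 litres/day = 37,153 litres at €0.58/litre → €21548.74

€144027.46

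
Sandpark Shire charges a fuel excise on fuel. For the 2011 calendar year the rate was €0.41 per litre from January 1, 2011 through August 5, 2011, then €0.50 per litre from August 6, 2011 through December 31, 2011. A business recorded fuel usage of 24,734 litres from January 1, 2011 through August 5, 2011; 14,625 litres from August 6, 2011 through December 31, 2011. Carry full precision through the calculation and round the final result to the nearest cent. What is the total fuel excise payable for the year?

€17453.44

January 1 – August 5, 2011: 24,734 litres at €0.41/litre → €10140.94
August 6 – December 31, 2011: 14,625 litres at €0.50/litre → €7312.50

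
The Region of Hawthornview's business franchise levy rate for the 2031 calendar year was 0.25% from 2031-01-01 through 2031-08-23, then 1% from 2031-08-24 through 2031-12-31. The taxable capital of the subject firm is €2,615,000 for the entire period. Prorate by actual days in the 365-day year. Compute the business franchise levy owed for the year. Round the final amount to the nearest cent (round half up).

2031-01-01 to 2031-08-23: 235 days at 0.25% → €2,615,000 × 0.25% × 235/365 = €4,209.0753
2031-08-24 to 2031-12-31: 130 days at 1% → €2,615,000 × 1% × 130/365 = €9,313.6986
Total = €13,522.7740

€13,522.77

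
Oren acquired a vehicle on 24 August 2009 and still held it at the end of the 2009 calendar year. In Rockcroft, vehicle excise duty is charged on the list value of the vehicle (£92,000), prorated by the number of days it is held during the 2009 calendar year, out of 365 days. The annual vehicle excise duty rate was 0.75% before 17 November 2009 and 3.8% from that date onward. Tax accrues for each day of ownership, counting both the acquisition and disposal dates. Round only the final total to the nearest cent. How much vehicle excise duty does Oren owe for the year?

£591.70

24 August – 16 November 2009: 85 days at 0.75% → £92,000 × 0.75% × 85/365 = £160.6849
17 November – 31 December 2009: 45 days at 3.8% → £92,000 × 3.8% × 45/365 = £431.0137
Total = £591.6986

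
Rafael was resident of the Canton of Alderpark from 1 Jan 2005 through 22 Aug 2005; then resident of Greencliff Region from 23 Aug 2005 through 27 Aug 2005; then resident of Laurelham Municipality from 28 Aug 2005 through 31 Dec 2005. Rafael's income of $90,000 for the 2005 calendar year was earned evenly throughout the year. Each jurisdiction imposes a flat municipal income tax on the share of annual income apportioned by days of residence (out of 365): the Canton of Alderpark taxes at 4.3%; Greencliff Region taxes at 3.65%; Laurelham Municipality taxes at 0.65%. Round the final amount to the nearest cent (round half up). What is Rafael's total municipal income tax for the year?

The Canton of Alderpark, 1 Jan – 22 Aug 2005: 234 days → $90,000 × 4.3% × 234/365 = $2,481.0411
Greencliff Region, 23 Aug – 27 Aug 2005: 5 days → $90,000 × 3.65% × 5/365 = $45.0000
Laurelham Municipality, 28 Aug – 31 Dec 2005: 126 days → $90,000 × 0.65% × 126/365 = $201.9452
Total = $2,727.9863

$2,727.99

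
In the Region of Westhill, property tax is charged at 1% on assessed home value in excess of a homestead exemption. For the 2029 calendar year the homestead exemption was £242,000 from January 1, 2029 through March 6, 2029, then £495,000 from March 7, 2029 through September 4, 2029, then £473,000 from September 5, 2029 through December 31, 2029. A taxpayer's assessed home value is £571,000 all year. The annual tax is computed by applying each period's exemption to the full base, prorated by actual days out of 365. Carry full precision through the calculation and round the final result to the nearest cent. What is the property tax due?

£1,281.67

January 1 – March 6, 2029: 65 days, exemption £242,000 → (£571,000 − £242,000) × 1% × 65/365 = £585.8904
March 7 – September 4, 2029: 182 days, exemption £495,000 → (£571,000 − £495,000) × 1% × 182/365 = £378.9589
September 5 – December 31, 2029: 118 days, exemption £473,000 → (£571,000 − £473,000) × 1% × 118/365 = £316.8219
Total = £1,281.6712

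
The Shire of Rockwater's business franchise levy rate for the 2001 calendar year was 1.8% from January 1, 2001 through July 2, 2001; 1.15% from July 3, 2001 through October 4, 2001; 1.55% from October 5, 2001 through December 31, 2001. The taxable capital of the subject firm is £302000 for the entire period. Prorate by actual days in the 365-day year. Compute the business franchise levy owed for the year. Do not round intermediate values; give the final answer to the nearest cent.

£4748.43

January 1 – July 2, 2001: 183 days at 1.8% → £302000 × 1.8% × 183/365 = £2725.4466
July 3 – October 4, 2001: 94 days at 1.15% → £302000 × 1.15% × 94/365 = £894.4164
October 5 – December 31, 2001: 88 days at 1.55% → £302000 × 1.55% × 88/365 = £1128.5699
Total = £4748.4329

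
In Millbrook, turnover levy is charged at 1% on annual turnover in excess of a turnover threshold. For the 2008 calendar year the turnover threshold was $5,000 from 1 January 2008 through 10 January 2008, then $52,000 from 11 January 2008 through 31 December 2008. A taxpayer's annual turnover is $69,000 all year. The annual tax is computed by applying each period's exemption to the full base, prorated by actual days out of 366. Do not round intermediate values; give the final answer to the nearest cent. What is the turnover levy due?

1 January – 10 January 2008: 10 days, exemption $5,000 → ($69,000 − $5,000) × 1% × 10/366 = $17.4863
11 January – 31 December 2008: 356 days, exemption $52,000 → ($69,000 − $52,000) × 1% × 356/366 = $165.3552
Total = $182.8415

$182.84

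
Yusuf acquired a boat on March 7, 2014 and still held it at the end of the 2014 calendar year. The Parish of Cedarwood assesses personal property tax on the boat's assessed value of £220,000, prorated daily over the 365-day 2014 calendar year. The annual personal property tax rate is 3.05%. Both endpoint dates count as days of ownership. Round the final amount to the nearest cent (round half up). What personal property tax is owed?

Days held (March 7 – December 31, 2014): 300 out of 365
Tax = £220,000 × 3.05% × 300/365 = £5,515.0685

£5,515.07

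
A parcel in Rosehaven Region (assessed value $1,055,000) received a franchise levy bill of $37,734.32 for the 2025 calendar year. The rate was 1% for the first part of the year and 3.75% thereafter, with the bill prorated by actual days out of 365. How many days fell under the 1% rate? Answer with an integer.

Let d = days at the first rate; then 365 − d days at the second rate.
$1,055,000 × [1%·d + 3.75%·(365−d)] / 365 = $37,734.32
Solving gives d = 23, so the new rate took effect on 24 January 2025.

23 days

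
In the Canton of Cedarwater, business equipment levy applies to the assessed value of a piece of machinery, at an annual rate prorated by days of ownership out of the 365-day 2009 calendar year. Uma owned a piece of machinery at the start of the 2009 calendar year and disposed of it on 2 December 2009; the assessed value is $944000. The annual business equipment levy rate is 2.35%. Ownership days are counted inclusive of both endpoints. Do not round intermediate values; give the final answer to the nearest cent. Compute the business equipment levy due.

$20421.44

Days held (1 January – 2 December 2009): 336 out of 365
Tax = $944000 × 2.35% × 336/365 = $20421.4356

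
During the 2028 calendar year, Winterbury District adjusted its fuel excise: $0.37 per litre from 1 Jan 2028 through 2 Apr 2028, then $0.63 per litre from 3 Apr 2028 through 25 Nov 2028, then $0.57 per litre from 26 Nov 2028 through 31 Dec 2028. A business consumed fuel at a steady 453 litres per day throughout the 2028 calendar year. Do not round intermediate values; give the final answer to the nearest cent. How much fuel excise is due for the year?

$92,520.72

1 Jan – 2 Apr 2028: 93 days × 453 litres/day = 42,129 litres at $0.37/litre → $15,587.73
3 Apr – 25 Nov 2028: 237 days × 453 litres/day = 107,361 litres at $0.63/litre → $67,637.43
26 Nov – 31 Dec 2028: 36 days × 453 litres/day = 16,308 litres at $0.57/litre → $9,295.56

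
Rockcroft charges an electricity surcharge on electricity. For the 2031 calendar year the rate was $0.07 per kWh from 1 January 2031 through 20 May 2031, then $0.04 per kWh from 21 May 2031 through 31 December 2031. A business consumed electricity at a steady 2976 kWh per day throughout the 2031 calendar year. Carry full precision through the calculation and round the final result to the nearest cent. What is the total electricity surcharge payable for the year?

1 January – 20 May 2031: 140 days × 2976 kWh/day = 416,640 kWh at $0.07/kWh → $29164.80
21 May – 31 December 2031: 225 days × 2976 kWh/day = 669,600 kWh at $0.04/kWh → $26784.00

$55948.80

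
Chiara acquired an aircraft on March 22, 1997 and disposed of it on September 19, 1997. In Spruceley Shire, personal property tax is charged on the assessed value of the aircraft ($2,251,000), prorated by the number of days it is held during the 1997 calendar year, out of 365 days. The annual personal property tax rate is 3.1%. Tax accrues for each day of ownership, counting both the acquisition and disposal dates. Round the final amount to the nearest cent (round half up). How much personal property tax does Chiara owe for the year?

$34,794.91

Days held (March 22 – September 19, 1997): 182 out of 365
Tax = $2,251,000 × 3.1% × 182/365 = $34,794.9096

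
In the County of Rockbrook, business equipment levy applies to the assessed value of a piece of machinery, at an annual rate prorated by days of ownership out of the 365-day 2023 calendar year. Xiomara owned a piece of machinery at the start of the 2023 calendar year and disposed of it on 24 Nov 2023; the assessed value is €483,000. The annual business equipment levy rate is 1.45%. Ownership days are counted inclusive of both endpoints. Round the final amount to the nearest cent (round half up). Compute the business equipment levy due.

Days held (1 Jan – 24 Nov 2023): 328 out of 365
Tax = €483,000 × 1.45% × 328/365 = €6,293.5562

€6,293.56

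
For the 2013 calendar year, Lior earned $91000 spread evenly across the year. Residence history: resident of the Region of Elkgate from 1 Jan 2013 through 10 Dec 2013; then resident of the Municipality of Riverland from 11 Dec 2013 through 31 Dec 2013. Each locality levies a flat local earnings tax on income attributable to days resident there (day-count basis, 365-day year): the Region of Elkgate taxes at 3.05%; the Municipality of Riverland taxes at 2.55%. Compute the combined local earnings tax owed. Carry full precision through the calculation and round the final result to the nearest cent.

$2749.32

The Region of Elkgate, 1 Jan – 10 Dec 2013: 344 days → $91000 × 3.05% × 344/365 = $2615.8137
The Municipality of Riverland, 11 Dec – 31 Dec 2013: 21 days → $91000 × 2.55% × 21/365 = $133.5082
Total = $2749.3219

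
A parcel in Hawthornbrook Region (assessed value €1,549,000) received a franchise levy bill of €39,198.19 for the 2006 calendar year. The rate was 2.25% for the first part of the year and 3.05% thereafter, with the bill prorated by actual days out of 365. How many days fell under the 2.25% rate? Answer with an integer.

Let d = days at the first rate; then 365 − d days at the second rate.
€1,549,000 × [2.25%·d + 3.05%·(365−d)] / 365 = €39,198.19
Solving gives d = 237, so the new rate took effect on 26 Aug 2006.

237 days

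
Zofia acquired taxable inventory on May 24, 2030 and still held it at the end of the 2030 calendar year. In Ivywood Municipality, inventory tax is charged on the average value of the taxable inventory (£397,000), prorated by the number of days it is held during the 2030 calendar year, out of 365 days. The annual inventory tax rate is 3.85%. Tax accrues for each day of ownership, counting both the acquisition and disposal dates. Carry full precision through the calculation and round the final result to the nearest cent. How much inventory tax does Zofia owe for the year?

£9,296.33

Days held (May 24 – December 31, 2030): 222 out of 365
Tax = £397,000 × 3.85% × 222/365 = £9,296.3260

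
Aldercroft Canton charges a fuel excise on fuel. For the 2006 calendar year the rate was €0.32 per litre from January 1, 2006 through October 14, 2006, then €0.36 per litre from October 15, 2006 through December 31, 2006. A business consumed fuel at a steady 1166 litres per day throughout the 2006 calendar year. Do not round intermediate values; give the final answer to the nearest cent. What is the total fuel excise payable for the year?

€139,826.72

January 1 – October 14, 2006: 287 days × 1166 litres/day = 334,642 litres at €0.32/litre → €107,085.44
October 15 – December 31, 2006: 78 days × 1166 litres/day = 90,948 litres at €0.36/litre → €32,741.28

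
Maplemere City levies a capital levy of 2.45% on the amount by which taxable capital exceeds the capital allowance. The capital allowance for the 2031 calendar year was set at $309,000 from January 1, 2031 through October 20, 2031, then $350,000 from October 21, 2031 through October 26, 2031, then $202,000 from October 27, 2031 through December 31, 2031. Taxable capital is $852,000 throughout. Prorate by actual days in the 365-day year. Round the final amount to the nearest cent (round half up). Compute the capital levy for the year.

January 1 – October 20, 2031: 293 days, exemption $309,000 → ($852,000 − $309,000) × 2.45% × 293/365 = $10,679.2479
October 21 – October 26, 2031: 6 days, exemption $350,000 → ($852,000 − $350,000) × 2.45% × 6/365 = $202.1753
October 27 – December 31, 2031: 66 days, exemption $202,000 → ($852,000 − $202,000) × 2.45% × 66/365 = $2,879.5890
Total = $13,761.0123

$13,761.01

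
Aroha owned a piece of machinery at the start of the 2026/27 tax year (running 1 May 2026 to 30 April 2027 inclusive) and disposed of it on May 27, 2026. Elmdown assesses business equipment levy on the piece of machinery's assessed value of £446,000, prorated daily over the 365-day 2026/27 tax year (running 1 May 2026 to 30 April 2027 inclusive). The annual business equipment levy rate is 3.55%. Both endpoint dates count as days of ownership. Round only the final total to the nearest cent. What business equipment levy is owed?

Days held (May 1 – May 27, 2026): 27 out of 365
Tax = £446,000 × 3.55% × 27/365 = £1,171.2082

£1,171.21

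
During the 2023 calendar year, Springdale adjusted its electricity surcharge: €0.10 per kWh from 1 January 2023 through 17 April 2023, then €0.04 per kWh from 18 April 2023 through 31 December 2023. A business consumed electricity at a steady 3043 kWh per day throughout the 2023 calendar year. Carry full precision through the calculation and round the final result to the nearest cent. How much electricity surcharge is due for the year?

1 January – 17 April 2023: 107 days × 3043 kWh/day = 325,601 kWh at €0.10/kWh → €32,560.10
18 April – 31 December 2023: 258 days × 3043 kWh/day = 785,094 kWh at €0.04/kWh → €31,403.76

€63,963.86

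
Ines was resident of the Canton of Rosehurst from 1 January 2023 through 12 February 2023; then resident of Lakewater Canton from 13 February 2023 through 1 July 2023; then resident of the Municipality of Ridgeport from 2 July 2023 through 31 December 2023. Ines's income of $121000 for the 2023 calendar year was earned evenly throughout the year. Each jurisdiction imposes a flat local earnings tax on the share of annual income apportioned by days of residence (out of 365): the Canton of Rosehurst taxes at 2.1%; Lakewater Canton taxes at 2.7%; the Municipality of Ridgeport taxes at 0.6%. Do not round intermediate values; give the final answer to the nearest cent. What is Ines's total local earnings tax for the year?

$1907.49

The Canton of Rosehurst, 1 January – 12 February 2023: 43 days → $121000 × 2.1% × 43/365 = $299.3507
Lakewater Canton, 13 February – 1 July 2023: 139 days → $121000 × 2.7% × 139/365 = $1244.1452
The Municipality of Ridgeport, 2 July – 31 December 2023: 183 days → $121000 × 0.6% × 183/365 = $363.9945
Total = $1907.4904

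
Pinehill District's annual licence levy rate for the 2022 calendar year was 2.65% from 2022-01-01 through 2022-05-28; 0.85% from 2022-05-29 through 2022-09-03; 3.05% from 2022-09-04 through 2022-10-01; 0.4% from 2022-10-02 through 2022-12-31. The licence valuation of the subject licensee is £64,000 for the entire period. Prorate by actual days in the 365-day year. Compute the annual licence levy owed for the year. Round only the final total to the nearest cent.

2022-01-01 to 2022-05-28: 148 days at 2.65% → £64,000 × 2.65% × 148/365 = £687.6932
2022-05-29 to 2022-09-03: 98 days at 0.85% → £64,000 × 0.85% × 98/365 = £146.0603
2022-09-04 to 2022-10-01: 28 days at 3.05% → £64,000 × 3.05% × 28/365 = £149.7425
2022-10-02 to 2022-12-31: 91 days at 0.4% → £64,000 × 0.4% × 91/365 = £63.8247
Total = £1,047.3205

£1,047.32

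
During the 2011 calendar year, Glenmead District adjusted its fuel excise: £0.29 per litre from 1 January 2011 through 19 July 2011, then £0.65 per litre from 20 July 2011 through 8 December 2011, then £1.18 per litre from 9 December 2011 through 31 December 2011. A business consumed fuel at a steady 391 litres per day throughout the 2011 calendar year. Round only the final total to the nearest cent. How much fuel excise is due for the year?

£69,379.04

1 January – 19 July 2011: 200 days × 391 litres/day = 78,200 litres at £0.29/litre → £22,678.00
20 July – 8 December 2011: 142 days × 391 litres/day = 55,522 litres at £0.65/litre → £36,089.30
9 December – 31 December 2011: 23 days × 391 litres/day = 8,993 litres at £1.18/litre → £10,611.74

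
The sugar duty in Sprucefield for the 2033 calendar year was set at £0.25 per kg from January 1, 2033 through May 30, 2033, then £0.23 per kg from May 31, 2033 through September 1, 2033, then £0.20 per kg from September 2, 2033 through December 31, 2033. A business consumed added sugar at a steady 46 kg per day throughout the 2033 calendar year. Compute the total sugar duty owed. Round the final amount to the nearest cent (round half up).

£3,832.72

January 1 – May 30, 2033: 150 days × 46 kg/day = 6,900 kg at £0.25/kg → £1,725.00
May 31 – September 1, 2033: 94 days × 46 kg/day = 4,324 kg at £0.23/kg → £994.52
September 2 – December 31, 2033: 121 days × 46 kg/day = 5,566 kg at £0.20/kg → £1,113.20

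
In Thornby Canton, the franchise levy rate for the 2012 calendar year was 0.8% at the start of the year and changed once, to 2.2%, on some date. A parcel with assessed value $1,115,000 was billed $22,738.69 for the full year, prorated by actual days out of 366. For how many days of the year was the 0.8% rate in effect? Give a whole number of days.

Let d = days at the first rate; then 366 − d days at the second rate.
$1,115,000 × [0.8%·d + 2.2%·(366−d)] / 366 = $22,738.69
Solving gives d = 42, so the new rate took effect on 12 Feb 2012.

42 days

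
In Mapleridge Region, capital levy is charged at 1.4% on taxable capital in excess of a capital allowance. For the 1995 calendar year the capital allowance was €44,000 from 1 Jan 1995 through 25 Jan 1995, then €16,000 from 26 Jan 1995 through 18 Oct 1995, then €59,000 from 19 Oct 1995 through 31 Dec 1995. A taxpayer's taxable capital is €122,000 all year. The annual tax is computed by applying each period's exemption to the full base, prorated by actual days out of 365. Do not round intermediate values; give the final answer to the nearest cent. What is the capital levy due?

€1,335.10

1 Jan – 25 Jan 1995: 25 days, exemption €44,000 → (€122,000 − €44,000) × 1.4% × 25/365 = €74.7945
26 Jan – 18 Oct 1995: 266 days, exemption €16,000 → (€122,000 − €16,000) × 1.4% × 266/365 = €1,081.4904
19 Oct – 31 Dec 1995: 74 days, exemption €59,000 → (€122,000 − €59,000) × 1.4% × 74/365 = €178.8164
Total = €1,335.1014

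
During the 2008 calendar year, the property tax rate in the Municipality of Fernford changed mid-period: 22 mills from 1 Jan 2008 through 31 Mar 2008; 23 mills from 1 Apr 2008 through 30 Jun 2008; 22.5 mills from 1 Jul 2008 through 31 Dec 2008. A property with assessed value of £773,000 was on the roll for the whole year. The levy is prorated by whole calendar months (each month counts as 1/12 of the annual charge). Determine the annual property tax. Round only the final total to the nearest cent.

£17,392.50

1 Jan – 31 Mar 2008: 3 months at 22 mills → £773,000 × 2.2% × 3/12 = £4,251.5000
1 Apr – 30 Jun 2008: 3 months at 23 mills → £773,000 × 2.3% × 3/12 = £4,444.7500
1 Jul – 31 Dec 2008: 6 months at 22.5 mills → £773,000 × 2.25% × 6/12 = £8,696.2500
Total = £17,392.5000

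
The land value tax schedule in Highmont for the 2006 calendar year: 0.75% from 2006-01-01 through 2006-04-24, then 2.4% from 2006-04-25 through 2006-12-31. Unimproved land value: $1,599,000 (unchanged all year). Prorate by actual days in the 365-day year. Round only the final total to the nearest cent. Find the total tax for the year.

2006-01-01 to 2006-04-24: 114 days at 0.75% → $1,599,000 × 0.75% × 114/365 = $3,745.6027
2006-04-25 to 2006-12-31: 251 days at 2.4% → $1,599,000 × 2.4% × 251/365 = $26,390.0712
Total = $30,135.6740

$30,135.67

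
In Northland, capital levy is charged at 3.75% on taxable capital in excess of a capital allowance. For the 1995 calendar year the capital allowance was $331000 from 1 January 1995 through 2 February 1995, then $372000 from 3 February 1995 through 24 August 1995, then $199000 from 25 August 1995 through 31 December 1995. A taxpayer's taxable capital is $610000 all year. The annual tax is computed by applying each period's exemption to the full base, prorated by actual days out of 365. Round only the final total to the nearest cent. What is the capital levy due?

1 January – 2 February 1995: 33 days, exemption $331000 → ($610000 − $331000) × 3.75% × 33/365 = $945.9247
3 February – 24 August 1995: 203 days, exemption $372000 → ($610000 − $372000) × 3.75% × 203/365 = $4963.7671
25 August – 31 December 1995: 129 days, exemption $199000 → ($610000 − $199000) × 3.75% × 129/365 = $5447.1575
Total = $11356.8493

$11356.85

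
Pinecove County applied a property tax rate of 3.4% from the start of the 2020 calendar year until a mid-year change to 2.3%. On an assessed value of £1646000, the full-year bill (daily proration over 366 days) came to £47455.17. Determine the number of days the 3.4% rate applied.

194 days

Let d = days at the first rate; then 366 − d days at the second rate.
£1646000 × [3.4%·d + 2.3%·(366−d)] / 366 = £47455.17
Solving gives d = 194, so the new rate took effect on July 13, 2020.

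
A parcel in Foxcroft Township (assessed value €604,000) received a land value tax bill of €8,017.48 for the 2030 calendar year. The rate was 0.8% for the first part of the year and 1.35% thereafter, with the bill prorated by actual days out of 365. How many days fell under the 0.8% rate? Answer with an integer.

15 days

Let d = days at the first rate; then 365 − d days at the second rate.
€604,000 × [0.8%·d + 1.35%·(365−d)] / 365 = €8,017.48
Solving gives d = 15, so the new rate took effect on 16 January 2030.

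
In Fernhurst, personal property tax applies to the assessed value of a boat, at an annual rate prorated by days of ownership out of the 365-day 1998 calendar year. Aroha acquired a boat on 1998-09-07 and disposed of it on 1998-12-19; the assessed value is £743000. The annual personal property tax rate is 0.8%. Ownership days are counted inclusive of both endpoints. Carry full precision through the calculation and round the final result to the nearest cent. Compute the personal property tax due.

£1693.63

Days held (1998-09-07 to 1998-12-19): 104 out of 365
Tax = £743000 × 0.8% × 104/365 = £1693.6329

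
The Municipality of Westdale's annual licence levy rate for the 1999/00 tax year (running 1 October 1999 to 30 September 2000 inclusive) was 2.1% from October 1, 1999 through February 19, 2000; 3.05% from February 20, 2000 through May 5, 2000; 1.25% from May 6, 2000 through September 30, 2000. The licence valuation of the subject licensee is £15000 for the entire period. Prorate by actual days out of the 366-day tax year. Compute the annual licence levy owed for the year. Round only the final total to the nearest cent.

October 1, 1999 – February 19, 2000: 142 days at 2.1% → £15000 × 2.1% × 142/366 = £122.2131
February 20 – May 5, 2000: 76 days at 3.05% → £15000 × 3.05% × 76/366 = £95.0000
May 6 – September 30, 2000: 148 days at 1.25% → £15000 × 1.25% × 148/366 = £75.8197
Total = £293.0328

£293.03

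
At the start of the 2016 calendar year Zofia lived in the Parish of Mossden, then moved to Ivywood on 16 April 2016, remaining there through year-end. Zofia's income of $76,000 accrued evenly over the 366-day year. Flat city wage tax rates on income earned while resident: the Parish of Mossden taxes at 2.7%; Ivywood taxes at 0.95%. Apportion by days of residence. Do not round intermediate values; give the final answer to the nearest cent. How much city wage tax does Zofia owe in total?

$1,107.19

The Parish of Mossden, 1 January – 15 April 2016: 106 days → $76,000 × 2.7% × 106/366 = $594.2951
Ivywood, 16 April – 31 December 2016: 260 days → $76,000 × 0.95% × 260/366 = $512.8962
Total = $1,107.1913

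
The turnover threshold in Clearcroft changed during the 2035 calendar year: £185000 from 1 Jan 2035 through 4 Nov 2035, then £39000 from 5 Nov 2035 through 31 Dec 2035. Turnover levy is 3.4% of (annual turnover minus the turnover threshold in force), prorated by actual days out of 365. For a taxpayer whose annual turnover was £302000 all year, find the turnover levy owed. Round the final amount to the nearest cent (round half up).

1 Jan – 4 Nov 2035: 308 days, exemption £185000 → (£302000 − £185000) × 3.4% × 308/365 = £3356.7781
5 Nov – 31 Dec 2035: 57 days, exemption £39000 → (£302000 − £39000) × 3.4% × 57/365 = £1396.4219
Total = £4753.2000

£4753.20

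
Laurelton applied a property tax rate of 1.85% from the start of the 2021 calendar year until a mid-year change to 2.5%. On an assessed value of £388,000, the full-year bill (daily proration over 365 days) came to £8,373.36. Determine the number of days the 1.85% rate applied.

192 days

Let d = days at the first rate; then 365 − d days at the second rate.
£388,000 × [1.85%·d + 2.5%·(365−d)] / 365 = £8,373.36
Solving gives d = 192, so the new rate took effect on July 12, 2021.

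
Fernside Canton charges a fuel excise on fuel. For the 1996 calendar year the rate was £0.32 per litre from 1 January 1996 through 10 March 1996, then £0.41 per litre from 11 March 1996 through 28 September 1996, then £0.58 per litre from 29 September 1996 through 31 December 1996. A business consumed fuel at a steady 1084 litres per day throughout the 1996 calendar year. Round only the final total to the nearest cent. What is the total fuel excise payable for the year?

1 January – 10 March 1996: 70 days × 1084 litres/day = 75,880 litres at £0.32/litre → £24,281.60
11 March – 28 September 1996: 202 days × 1084 litres/day = 218,968 litres at £0.41/litre → £89,776.88
29 September – 31 December 1996: 94 days × 1084 litres/day = 101,896 litres at £0.58/litre → £59,099.68

£173,158.16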